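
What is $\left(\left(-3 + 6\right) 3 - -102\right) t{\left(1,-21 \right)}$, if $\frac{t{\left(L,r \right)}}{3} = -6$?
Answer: $-1998$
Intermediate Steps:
$t{\left(L,r \right)} = -18$ ($t{\left(L,r \right)} = 3 \left(-6\right) = -18$)
$\left(\left(-3 + 6\right) 3 - -102\right) t{\left(1,-21 \right)} = \left(\left(-3 + 6\right) 3 - -102\right) \left(-18\right) = \left(3 \cdot 3 + 102\right) \left(-18\right) = \left(9 + 102\right) \left(-18\right) = 111 \left(-18\right) = -1998$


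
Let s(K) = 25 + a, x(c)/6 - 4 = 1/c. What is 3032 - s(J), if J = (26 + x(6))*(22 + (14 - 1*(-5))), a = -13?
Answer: 3020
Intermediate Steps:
x(c) = 24 + 6/c (x(c) = 24 + 6*(1/c) = 24 + 6/c)
J = 2091 (J = (26 + (24 + 6/6))*(22 + (14 - 1*(-5))) = (26 + (24 + 6*(⅙)))*(22 + (14 + 5)) = (26 + (24 + 1))*(22 + 19) = (26 + 25)*41 = 51*41 = 2091)
s(K) = 12 (s(K) = 25 - 13 = 12)
3032 - s(J) = 3032 - 1*12 = 3032 - 12 = 3020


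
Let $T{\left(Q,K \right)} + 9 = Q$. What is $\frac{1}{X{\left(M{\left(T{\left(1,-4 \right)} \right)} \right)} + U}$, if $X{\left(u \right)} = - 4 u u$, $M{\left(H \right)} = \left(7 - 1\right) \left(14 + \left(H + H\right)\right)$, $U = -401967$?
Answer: $- \frac{1}{402543} \approx -2.4842 \cdot 10^{-6}$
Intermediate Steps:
$T{\left(Q,K \right)} = -9 + Q$
$M{\left(H \right)} = 84 + 12 H$ ($M{\left(H \right)} = 6 \left(14 + 2 H\right) = 84 + 12 H$)
$X{\left(u \right)} = - 4 u^{2}$
$\frac{1}{X{\left(M{\left(T{\left(1,-4 \right)} \right)} \right)} + U} = \frac{1}{- 4 \left(84 + 12 \left(-9 + 1\right)\right)^{2} - 401967} = \frac{1}{- 4 \left(84 + 12 \left(-8\right)\right)^{2} - 401967} = \frac{1}{- 4 \left(84 - 96\right)^{2} - 401967} = \frac{1}{- 4 \left(-12\right)^{2} - 401967} = \frac{1}{\left(-4\right) 144 - 401967} = \frac{1}{-576 - 401967} = \frac{1}{-402543} = - \frac{1}{402543}$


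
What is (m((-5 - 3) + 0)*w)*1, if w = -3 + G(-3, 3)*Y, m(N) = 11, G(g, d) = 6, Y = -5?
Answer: -363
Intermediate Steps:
w = -33 (w = -3 + 6*(-5) = -3 - 30 = -33)
(m((-5 - 3) + 0)*w)*1 = (11*(-33))*1 = -363*1 = -363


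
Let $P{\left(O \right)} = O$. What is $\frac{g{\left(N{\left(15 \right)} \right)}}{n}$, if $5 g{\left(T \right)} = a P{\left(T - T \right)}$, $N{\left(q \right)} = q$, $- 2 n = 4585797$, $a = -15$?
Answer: $0$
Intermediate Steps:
$n = - \frac{4585797}{2}$ ($n = \left(- \frac{1}{2}\right) 4585797 = - \frac{4585797}{2} \approx -2.2929 \cdot 10^{6}$)
$g{\left(T \right)} = 0$ ($g{\left(T \right)} = \frac{\left(-15\right) \left(T - T\right)}{5} = \frac{\left(-15\right) 0}{5} = \frac{1}{5} \cdot 0 = 0$)
$\frac{g{\left(N{\left(15 \right)} \right)}}{n} = \frac{0}{- \frac{4585797}{2}} = 0 \left(- \frac{2}{4585797}\right) = 0$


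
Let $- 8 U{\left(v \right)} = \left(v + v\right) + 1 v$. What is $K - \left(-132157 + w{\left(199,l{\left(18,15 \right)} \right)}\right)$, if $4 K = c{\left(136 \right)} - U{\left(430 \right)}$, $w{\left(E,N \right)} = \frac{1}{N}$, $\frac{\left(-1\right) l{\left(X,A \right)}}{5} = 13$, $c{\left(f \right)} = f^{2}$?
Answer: $\frac{142294181}{1040} \approx 1.3682 \cdot 10^{5}$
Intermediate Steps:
$U{\left(v \right)} = - \frac{3 v}{8}$ ($U{\left(v \right)} = - \frac{\left(v + v\right) + 1 v}{8} = - \frac{2 v + v}{8} = - \frac{3 v}{8}$)
$l{\left(X,A \right)} = -65$ ($l{\left(X,A \right)} = \left(-5\right) 13 = -65$)
$K = \frac{74629}{16}$ ($K = \frac{136^{2} - \left(- \frac{3}{8}\right) 430}{4} = \frac{18496 - - \frac{645}{4}}{4} = \frac{18496 + \frac{645}{4}}{4} = \frac{1}{4} \cdot \frac{74629}{4} = \frac{74629}{16} \approx 4664.3$)
$K - \left(-132157 + w{\left(199,l{\left(18,15 \right)} \right)}\right) = \frac{74629}{16} + \left(\left(62305 + 69852\right) - \frac{1}{-65}\right) = \frac{74629}{16} + \left(132157 - - \frac{1}{65}\right) = \frac{74629}{16} + \left(132157 + \frac{1}{65}\right) = \frac{74629}{16} + \frac{8590206}{65} = \frac{142294181}{1040}$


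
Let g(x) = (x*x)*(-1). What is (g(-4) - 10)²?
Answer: 676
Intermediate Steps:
g(x) = -x² (g(x) = x²*(-1) = -x²)
(g(-4) - 10)² = (-1*(-4)² - 10)² = (-1*16 - 10)² = (-16 - 10)² = (-26)² = 676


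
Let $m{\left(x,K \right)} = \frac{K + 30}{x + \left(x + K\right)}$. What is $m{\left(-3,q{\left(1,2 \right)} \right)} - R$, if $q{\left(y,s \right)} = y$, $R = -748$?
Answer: $\frac{3709}{5} \approx 741.8$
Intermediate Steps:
$m{\left(x,K \right)} = \frac{30 + K}{K + 2 x}$ ($m{\left(x,K \right)} = \frac{30 + K}{x + \left(K + x\right)} = \frac{30 + K}{K + 2 x}$)
$m{\left(-3,q{\left(1,2 \right)} \right)} - R = \frac{30 + 1}{1 + 2 \left(-3\right)} - -748 = \frac{1}{1 - 6} \cdot 31 + 748 = \frac{1}{-5} \cdot 31 + 748 = \left(- \frac{1}{5}\right) 31 + 748 = - \frac{31}{5} + 748 = \frac{3709}{5}$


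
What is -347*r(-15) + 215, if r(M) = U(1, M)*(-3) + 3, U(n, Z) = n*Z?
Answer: -16441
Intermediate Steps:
U(n, Z) = Z*n
r(M) = 3 - 3*M (r(M) = (M*1)*(-3) + 3 = M*(-3) + 3 = -3*M + 3 = 3 - 3*M)
-347*r(-15) + 215 = -347*(3 - 3*(-15)) + 215 = -347*(3 + 45) + 215 = -347*48 + 215 = -16656 + 215 = -16441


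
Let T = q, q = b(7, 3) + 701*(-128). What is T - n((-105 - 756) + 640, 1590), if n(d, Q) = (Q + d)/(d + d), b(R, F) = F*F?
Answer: -39654429/442 ≈ -89716.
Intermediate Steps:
b(R, F) = F²
n(d, Q) = (Q + d)/(2*d) (n(d, Q) = (Q + d)/((2*d)) = (Q + d)*(1/(2*d)) = (Q + d)/(2*d))
q = -89719 (q = 3² + 701*(-128) = 9 - 89728 = -89719)
T = -89719
T - n((-105 - 756) + 640, 1590) = -89719 - (1590 + ((-105 - 756) + 640))/(2*((-105 - 756) + 640)) = -89719 - (1590 + (-861 + 640))/(2*(-861 + 640)) = -89719 - (1590 - 221)/(2*(-221)) = -89719 - (-1)*1369/(2*221) = -89719 - 1*(-1369/442) = -89719 + 1369/442 = -39654429/442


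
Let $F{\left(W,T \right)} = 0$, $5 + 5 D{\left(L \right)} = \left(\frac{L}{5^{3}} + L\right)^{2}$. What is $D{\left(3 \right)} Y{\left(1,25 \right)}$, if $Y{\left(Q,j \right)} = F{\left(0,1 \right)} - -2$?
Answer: $\frac{129518}{78125} \approx 1.6578$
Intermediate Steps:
$D{\left(L \right)} = -1 + \frac{15876 L^{2}}{78125}$ ($D{\left(L \right)} = -1 + \frac{\left(\frac{L}{5^{3}} + L\right)^{2}}{5} = -1 + \frac{\left(\frac{L}{125} + L\right)^{2}}{5} = -1 + \frac{\left(\frac{126 L}{125}\right)^{2}}{5} = -1 + \frac{\frac{15876}{15625} L^{2}}{5} = -1 + \frac{15876 L^{2}}{78125}$)
$Y{\left(Q,j \right)} = 2$ ($Y{\left(Q,j \right)} = 0 - -2 = 0 + 2 = 2$)
$D{\left(3 \right)} Y{\left(1,25 \right)} = \left(-1 + \frac{15876 \cdot 3^{2}}{78125}\right) 2 = \left(-1 + \frac{15876}{78125} \cdot 9\right) 2 = \left(-1 + \frac{142884}{78125}\right) 2 = \frac{64759}{78125} \cdot 2 = \frac{129518}{78125}$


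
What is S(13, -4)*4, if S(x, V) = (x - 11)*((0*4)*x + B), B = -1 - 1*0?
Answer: -8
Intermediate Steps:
B = -1 (B = -1 + 0 = -1)
S(x, V) = 11 - x (S(x, V) = (x - 11)*((0*4)*x - 1) = (-11 + x)*(0*x - 1) = (-11 + x)*(0 - 1) = (-11 + x)*(-1) = 11 - x)
S(13, -4)*4 = (11 - 1*13)*4 = (11 - 13)*4 = -2*4 = -8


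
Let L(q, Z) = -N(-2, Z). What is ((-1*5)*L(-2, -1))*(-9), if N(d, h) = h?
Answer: 45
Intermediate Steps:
L(q, Z) = -Z
((-1*5)*L(-2, -1))*(-9) = ((-1*5)*(-1*(-1)))*(-9) = -5*1*(-9) = -5*(-9) = 45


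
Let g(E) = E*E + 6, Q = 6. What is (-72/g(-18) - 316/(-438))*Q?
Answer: 12124/4015 ≈ 3.0197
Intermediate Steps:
g(E) = 6 + E² (g(E) = E² + 6 = 6 + E²)
(-72/g(-18) - 316/(-438))*Q = (-72/(6 + (-18)²) - 316/(-438))*6 = (-72/(6 + 324) - 316*(-1/438))*6 = (-72/330 + 158/219)*6 = (-72*1/330 + 158/219)*6 = (-12/55 + 158/219)*6 = (6062/12045)*6 = 12124/4015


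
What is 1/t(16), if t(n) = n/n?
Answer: 1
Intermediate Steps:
t(n) = 1
1/t(16) = 1/1 = 1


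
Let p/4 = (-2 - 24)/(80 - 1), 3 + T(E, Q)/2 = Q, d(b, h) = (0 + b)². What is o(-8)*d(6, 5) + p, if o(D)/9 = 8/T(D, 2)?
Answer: -102488/79 ≈ -1297.3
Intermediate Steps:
d(b, h) = b²
T(E, Q) = -6 + 2*Q
o(D) = -36 (o(D) = 9*(8/(-6 + 2*2)) = 9*(8/(-6 + 4)) = 9*(8/(-2)) = 9*(8*(-½)) = 9*(-4) = -36)
p = -104/79 (p = 4*((-2 - 24)/(80 - 1)) = 4*(-26/79) = -104/79 ≈ -1.3165)
o(-8)*d(6, 5) + p = -36*6² - 104/79 = -36*36 - 104/79 = -1296 - 104/79 = -102488/79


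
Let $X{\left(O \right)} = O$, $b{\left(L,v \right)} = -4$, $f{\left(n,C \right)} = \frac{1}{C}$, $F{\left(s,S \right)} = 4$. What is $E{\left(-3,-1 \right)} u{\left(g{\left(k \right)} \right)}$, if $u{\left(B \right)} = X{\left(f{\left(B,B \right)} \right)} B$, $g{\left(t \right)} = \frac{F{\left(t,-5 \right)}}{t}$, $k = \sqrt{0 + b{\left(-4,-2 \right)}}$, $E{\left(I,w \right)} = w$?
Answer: $-1$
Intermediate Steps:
$k = 2 i$ ($k = \sqrt{0 - 4} = \sqrt{-4} = 2 i \approx 2.0 i$)
$g{\left(t \right)} = \frac{4}{t}$
$u{\left(B \right)} = 1$ ($u{\left(B \right)} = \frac{B}{B} = 1$)
$E{\left(-3,-1 \right)} u{\left(g{\left(k \right)} \right)} = \left(-1\right) 1 = -1$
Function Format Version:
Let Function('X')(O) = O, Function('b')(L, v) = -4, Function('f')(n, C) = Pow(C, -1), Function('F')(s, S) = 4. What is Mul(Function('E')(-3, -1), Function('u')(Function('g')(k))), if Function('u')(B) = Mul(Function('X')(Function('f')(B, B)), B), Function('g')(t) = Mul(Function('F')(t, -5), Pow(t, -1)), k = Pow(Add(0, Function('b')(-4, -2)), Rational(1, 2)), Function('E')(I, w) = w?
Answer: -1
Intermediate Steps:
k = Mul(2, I) (k = Pow(Add(0, -4), Rational(1, 2)) = Pow(-4, Rational(1, 2)) = Mul(2, I) ≈ Mul(2.0000, I))
Function('g')(t) = Mul(4, Pow(t, -1))
Function('u')(B) = 1 (Function('u')(B) = Mul(Pow(B, -1), B) = 1)
Mul(Function('E')(-3, -1), Function('u')(Function('g')(k))) = Mul(-1, 1) = -1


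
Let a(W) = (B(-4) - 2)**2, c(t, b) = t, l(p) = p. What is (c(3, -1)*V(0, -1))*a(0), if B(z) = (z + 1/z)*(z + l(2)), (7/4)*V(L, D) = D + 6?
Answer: 2535/7 ≈ 362.14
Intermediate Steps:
V(L, D) = 24/7 + 4*D/7 (V(L, D) = 4*(D + 6)/7 = 4*(6 + D)/7 = 24/7 + 4*D/7)
B(z) = (2 + z)*(z + 1/z) (B(z) = (z + 1/z)*(z + 2) = (z + 1/z)*(2 + z) = (2 + z)*(z + 1/z))
a(W) = 169/4 (a(W) = ((1 + (-4)**2 + 2*(-4) + 2/(-4)) - 2)**2 = ((1 + 16 - 8 + 2*(-1/4)) - 2)**2 = ((1 + 16 - 8 - 1/2) - 2)**2 = (17/2 - 2)**2 = (13/2)**2 = 169/4)
(c(3, -1)*V(0, -1))*a(0) = (3*(24/7 + (4/7)*(-1)))*(169/4) = (3*(24/7 - 4/7))*(169/4) = (3*(20/7))*(169/4) = (60/7)*(169/4) = 2535/7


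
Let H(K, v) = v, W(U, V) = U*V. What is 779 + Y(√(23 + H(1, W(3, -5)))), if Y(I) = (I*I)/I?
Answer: 779 + 2*√2 ≈ 781.83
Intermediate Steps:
Y(I) = I (Y(I) = I²/I = I)
779 + Y(√(23 + H(1, W(3, -5)))) = 779 + √(23 + 3*(-5)) = 779 + √(23 - 15) = 779 + √8 = 779 + 2*√2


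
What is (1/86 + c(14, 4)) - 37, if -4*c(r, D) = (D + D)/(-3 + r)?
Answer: -35163/946 ≈ -37.170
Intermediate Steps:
c(r, D) = -D/(2*(-3 + r)) (c(r, D) = -(D + D)/(4*(-3 + r)) = -2*D/(4*(-3 + r)) = -D/(2*(-3 + r)))
(1/86 + c(14, 4)) - 37 = (1/86 - 1*4/(-6 + 2*14)) - 37 = (1/86 - 1*4/(-6 + 28)) - 37 = (1/86 - 1*4/22) - 37 = (1/86 - 1*4*1/22) - 37 = (1/86 - 2/11) - 37 = -161/946 - 37 = -35163/946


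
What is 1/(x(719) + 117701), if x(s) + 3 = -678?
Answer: 1/117020 ≈ 8.5456e-6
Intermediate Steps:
x(s) = -681 (x(s) = -3 - 678 = -681)
1/(x(719) + 117701) = 1/(-681 + 117701) = 1/117020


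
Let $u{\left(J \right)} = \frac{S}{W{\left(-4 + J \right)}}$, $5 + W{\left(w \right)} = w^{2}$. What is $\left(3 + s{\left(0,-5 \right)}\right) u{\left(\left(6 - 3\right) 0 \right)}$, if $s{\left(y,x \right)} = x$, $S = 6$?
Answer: $- \frac{12}{11} \approx -1.0909$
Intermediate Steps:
$W{\left(w \right)} = -5 + w^{2}$
$u{\left(J \right)} = \frac{6}{-5 + \left(-4 + J\right)^{2}}$
$\left(3 + s{\left(0,-5 \right)}\right) u{\left(\left(6 - 3\right) 0 \right)} = \left(3 - 5\right) \frac{6}{-5 + \left(-4 + \left(6 - 3\right) 0\right)^{2}} = - 2 \frac{6}{-5 + \left(-4 + 3 \cdot 0\right)^{2}} = - 2 \frac{6}{-5 + \left(-4 + 0\right)^{2}} = - 2 \frac{6}{-5 + \left(-4\right)^{2}} = - 2 \frac{6}{-5 + 16} = - 2 \cdot \frac{6}{11} = - 2 \cdot 6 \cdot \frac{1}{11} = \left(-2\right) \frac{6}{11} = - \frac{12}{11}$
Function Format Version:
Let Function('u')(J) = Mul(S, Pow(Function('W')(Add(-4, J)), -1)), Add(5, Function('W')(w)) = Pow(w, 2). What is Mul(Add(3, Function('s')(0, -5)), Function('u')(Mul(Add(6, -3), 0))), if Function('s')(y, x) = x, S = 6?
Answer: Rational(-12, 11) ≈ -1.0909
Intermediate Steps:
Function('W')(w) = Add(-5, Pow(w, 2))
Function('u')(J) = Mul(6, Pow(Add(-5, Pow(Add(-4, J), 2)), -1))
Mul(Add(3, Function('s')(0, -5)), Function('u')(Mul(Add(6, -3), 0))) = Mul(Add(3, -5), Mul(6, Pow(Add(-5, Pow(Add(-4, Mul(Add(6, -3), 0)), 2)), -1))) = Mul(-2, Mul(6, Pow(Add(-5, Pow(Add(-4, Mul(3, 0)), 2)), -1))) = Mul(-2, Mul(6, Pow(Add(-5, Pow(Add(-4, 0), 2)), -1))) = Mul(-2, Mul(6, Pow(Add(-5, Pow(-4, 2)), -1))) = Mul(-2, Mul(6, Pow(Add(-5, 16), -1))) = Mul(-2, Mul(6, Pow(11, -1))) = Mul(-2, Mul(6, Rational(1, 11))) = Mul(-2, Rational(6, 11)) = Rational(-12, 11)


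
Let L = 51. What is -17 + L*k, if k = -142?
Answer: -7259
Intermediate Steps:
-17 + L*k = -17 + 51*(-142) = -17 - 7242 = -7259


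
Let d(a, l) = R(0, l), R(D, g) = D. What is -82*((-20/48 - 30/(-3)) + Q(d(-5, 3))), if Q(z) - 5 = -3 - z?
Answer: -5699/6 ≈ -949.83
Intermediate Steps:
d(a, l) = 0
Q(z) = 2 - z (Q(z) = 5 + (-3 - z) = 2 - z)
-82*((-20/48 - 30/(-3)) + Q(d(-5, 3))) = -82*((-20/48 - 30/(-3)) + (2 - 1*0)) = -82*((-20*1/48 - 30*(-⅓)) + (2 + 0)) = -82*((-5/12 + 10) + 2) = -82*(115/12 + 2) = -82*139/12 = -5699/6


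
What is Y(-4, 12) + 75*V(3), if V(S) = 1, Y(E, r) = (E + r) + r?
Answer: 95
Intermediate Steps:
Y(E, r) = E + 2*r
Y(-4, 12) + 75*V(3) = (-4 + 2*12) + 75*1 = (-4 + 24) + 75 = 20 + 75 = 95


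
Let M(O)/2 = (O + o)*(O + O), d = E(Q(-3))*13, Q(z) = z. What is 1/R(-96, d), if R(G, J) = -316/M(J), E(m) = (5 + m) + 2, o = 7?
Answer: -3068/79 ≈ -38.835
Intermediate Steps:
E(m) = 7 + m
d = 52 (d = (7 - 3)*13 = 4*13 = 52)
M(O) = 4*O*(7 + O) (M(O) = 2*((O + 7)*(O + O)) = 2*((7 + O)*(2*O)) = 2*(2*O*(7 + O)) = 4*O*(7 + O))
R(G, J) = -79/(J*(7 + J)) (R(G, J) = -316*1/(4*J*(7 + J)) = -79/(J*(7 + J)))
1/R(-96, d) = 1/(-79/(52*(7 + 52))) = 1/(-79*1/52/59) = 1/(-79*1/52*1/59) = 1/(-79/3068) = -3068/79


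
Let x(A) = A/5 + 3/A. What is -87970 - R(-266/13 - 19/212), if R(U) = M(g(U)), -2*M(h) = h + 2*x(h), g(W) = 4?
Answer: -1759329/20 ≈ -87967.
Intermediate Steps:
x(A) = 3/A + A/5 (x(A) = A*(1/5) + 3/A = A/5 + 3/A = 3/A + A/5)
M(h) = -3/h - 7*h/10 (M(h) = -(h + 2*(3/h + h/5))/2 = -(h + (6/h + 2*h/5))/2 = -(6/h + 7*h/5)/2 = -3/h - 7*h/10)
R(U) = -71/20 (R(U) = -3/4 - 7/10*4 = -3*1/4 - 14/5 = -3/4 - 14/5 = -71/20)
-87970 - R(-266/13 - 19/212) = -87970 - 1*(-71/20) = -87970 + 71/20 = -1759329/20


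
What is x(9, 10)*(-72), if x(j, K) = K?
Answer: -720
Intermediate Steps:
x(9, 10)*(-72) = 10*(-72) = -720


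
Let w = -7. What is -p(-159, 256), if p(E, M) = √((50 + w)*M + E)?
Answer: -√10849 ≈ -104.16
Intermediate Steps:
p(E, M) = √(E + 43*M) (p(E, M) = √((50 - 7)*M + E) = √(43*M + E) = √(E + 43*M))
-p(-159, 256) = -√(-159 + 43*256) = -√(-159 + 11008) = -√10849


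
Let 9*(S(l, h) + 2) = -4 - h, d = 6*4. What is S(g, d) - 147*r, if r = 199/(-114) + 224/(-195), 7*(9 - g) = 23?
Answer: 9344507/22230 ≈ 420.36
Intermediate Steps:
d = 24
g = 40/7 (g = 9 - ⅐*23 = 9 - 23/7 = 40/7 ≈ 5.7143)
S(l, h) = -22/9 - h/9 (S(l, h) = -2 + (-4 - h)/9 = -2 + (-4/9 - h/9) = -22/9 - h/9)
r = -7149/2470 (r = 199*(-1/114) + 224*(-1/195) = -199/114 - 224/195 = -7149/2470 ≈ -2.8943)
S(g, d) - 147*r = (-22/9 - ⅑*24) - 147*(-7149/2470) = (-22/9 - 8/3) + 1050903/2470 = -46/9 + 1050903/2470 = 9344507/22230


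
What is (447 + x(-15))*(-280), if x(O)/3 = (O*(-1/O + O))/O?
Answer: -112616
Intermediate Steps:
x(O) = -3/O + 3*O (x(O) = 3*((O*(-1/O + O))/O) = 3*((O*(O - 1/O))/O) = 3*(O - 1/O) = -3/O + 3*O)
(447 + x(-15))*(-280) = (447 + (-3/(-15) + 3*(-15)))*(-280) = (447 + (-3*(-1/15) - 45))*(-280) = (447 + (1/5 - 45))*(-280) = (447 - 224/5)*(-280) = (2011/5)*(-280) = -112616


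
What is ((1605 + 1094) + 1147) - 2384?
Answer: 1462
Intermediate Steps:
((1605 + 1094) + 1147) - 2384 = (2699 + 1147) - 2384 = 3846 - 2384 = 1462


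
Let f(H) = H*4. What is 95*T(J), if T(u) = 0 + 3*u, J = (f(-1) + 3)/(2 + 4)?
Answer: -95/2 ≈ -47.500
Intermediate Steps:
f(H) = 4*H
J = -1/6 (J = (4*(-1) + 3)/(2 + 4) = (-4 + 3)/6 = -1*1/6 = -1/6 ≈ -0.16667)
T(u) = 3*u
95*T(J) = 95*(3*(-1/6)) = 95*(-1/2) = -95/2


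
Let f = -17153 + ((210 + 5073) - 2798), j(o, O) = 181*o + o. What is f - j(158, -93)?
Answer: -43424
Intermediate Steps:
j(o, O) = 182*o
f = -14668 (f = -17153 + (5283 - 2798) = -17153 + 2485 = -14668)
f - j(158, -93) = -14668 - 182*158 = -14668 - 1*28756 = -14668 - 28756 = -43424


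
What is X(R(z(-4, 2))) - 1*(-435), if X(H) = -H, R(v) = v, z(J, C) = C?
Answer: 433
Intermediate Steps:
X(R(z(-4, 2))) - 1*(-435) = -1*2 - 1*(-435) = -2 + 435 = 433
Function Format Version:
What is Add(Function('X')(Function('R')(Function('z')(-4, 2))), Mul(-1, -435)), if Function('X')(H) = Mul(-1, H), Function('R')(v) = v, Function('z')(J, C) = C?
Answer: 433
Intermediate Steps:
Add(Function('X')(Function('R')(Function('z')(-4, 2))), Mul(-1, -435)) = Add(Mul(-1, 2), Mul(-1, -435)) = Add(-2, 435) = 433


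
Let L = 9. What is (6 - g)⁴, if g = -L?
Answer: 50625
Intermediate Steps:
g = -9 (g = -1*9 = -9)
(6 - g)⁴ = (6 - 1*(-9))⁴ = (6 + 9)⁴ = 15⁴ = 50625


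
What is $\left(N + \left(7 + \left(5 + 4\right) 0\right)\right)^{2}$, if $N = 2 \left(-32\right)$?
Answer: $3249$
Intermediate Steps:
$N = -64$
$\left(N + \left(7 + \left(5 + 4\right) 0\right)\right)^{2} = \left(-64 + \left(7 + \left(5 + 4\right) 0\right)\right)^{2} = \left(-64 + \left(7 + 9 \cdot 0\right)\right)^{2} = \left(-64 + \left(7 + 0\right)\right)^{2} = \left(-64 + 7\right)^{2} = \left(-57\right)^{2} = 3249$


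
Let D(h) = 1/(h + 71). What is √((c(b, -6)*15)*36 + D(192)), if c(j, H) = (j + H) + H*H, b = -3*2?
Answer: √896430503/263 ≈ 113.84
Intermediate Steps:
b = -6
c(j, H) = H + j + H² (c(j, H) = (H + j) + H² = H + j + H²)
D(h) = 1/(71 + h)
√((c(b, -6)*15)*36 + D(192)) = √(((-6 - 6 + (-6)²)*15)*36 + 1/(71 + 192)) = √(((-6 - 6 + 36)*15)*36 + 1/263) = √((24*15)*36 + 1/263) = √(360*36 + 1/263) = √(12960 + 1/263) = √(3408481/263) = √896430503/263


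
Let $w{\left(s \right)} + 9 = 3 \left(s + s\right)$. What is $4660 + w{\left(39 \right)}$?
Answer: $4885$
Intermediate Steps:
$w{\left(s \right)} = -9 + 6 s$ ($w{\left(s \right)} = -9 + 3 \left(s + s\right) = -9 + 3 \cdot 2 s = -9 + 6 s$)
$4660 + w{\left(39 \right)} = 4660 + \left(-9 + 6 \cdot 39\right) = 4660 + \left(-9 + 234\right) = 4660 + 225 = 4885$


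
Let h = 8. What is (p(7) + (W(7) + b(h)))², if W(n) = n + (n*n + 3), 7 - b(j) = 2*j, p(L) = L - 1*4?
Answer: 2809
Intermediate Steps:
p(L) = -4 + L (p(L) = L - 4 = -4 + L)
b(j) = 7 - 2*j
W(n) = 3 + n + n² (W(n) = n + (n² + 3) = n + (3 + n²) = 3 + n + n²)
(p(7) + (W(7) + b(h)))² = ((-4 + 7) + ((3 + 7 + 7²) + (7 - 2*8)))² = (3 + ((3 + 7 + 49) + (7 - 16)))² = (3 + (59 - 9))² = (3 + 50)² = 53² = 2809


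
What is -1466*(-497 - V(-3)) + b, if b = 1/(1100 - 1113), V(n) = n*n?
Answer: 9643347/13 ≈ 7.4180e+5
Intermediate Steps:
V(n) = n**2
b = -1/13 (b = 1/(-13) = -1/13 ≈ -0.076923)
-1466*(-497 - V(-3)) + b = -1466*(-497 - 1*(-3)**2) - 1/13 = -1466*(-497 - 1*9) - 1/13 = -1466*(-497 - 9) - 1/13 = -1466*(-506) - 1/13 = 741796 - 1/13 = 9643347/13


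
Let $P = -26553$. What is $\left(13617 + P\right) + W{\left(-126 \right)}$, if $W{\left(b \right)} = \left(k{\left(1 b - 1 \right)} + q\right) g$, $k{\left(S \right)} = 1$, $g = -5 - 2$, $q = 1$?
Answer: $-12950$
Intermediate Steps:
$g = -7$ ($g = -5 - 2 = -7$)
$W{\left(b \right)} = -14$ ($W{\left(b \right)} = \left(1 + 1\right) \left(-7\right) = 2 \left(-7\right) = -14$)
$\left(13617 + P\right) + W{\left(-126 \right)} = \left(13617 - 26553\right) - 14 = -12936 - 14 = -12950$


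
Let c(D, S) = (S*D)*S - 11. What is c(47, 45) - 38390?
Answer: 56774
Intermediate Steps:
c(D, S) = -11 + D*S**2 (c(D, S) = (D*S)*S - 11 = D*S**2 - 11 = -11 + D*S**2)
c(47, 45) - 38390 = (-11 + 47*45**2) - 38390 = (-11 + 47*2025) - 38390 = (-11 + 95175) - 38390 = 95164 - 38390 = 56774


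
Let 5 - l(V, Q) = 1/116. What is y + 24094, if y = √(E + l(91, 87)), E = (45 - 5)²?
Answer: 24094 + √5399191/58 ≈ 24134.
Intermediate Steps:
l(V, Q) = 579/116 (l(V, Q) = 5 - 1/116 = 579/116)
E = 1600 (E = 40² = 1600)
y = √5399191/58 (y = √(1600 + 579/116) = √(186179/116) = √5399191/58 ≈ 40.062)
y + 24094 = √5399191/58 + 24094 = 24094 + √5399191/58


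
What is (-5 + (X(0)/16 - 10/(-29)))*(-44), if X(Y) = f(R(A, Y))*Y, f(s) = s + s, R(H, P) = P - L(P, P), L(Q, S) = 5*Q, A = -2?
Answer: 5940/29 ≈ 204.83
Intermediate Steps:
R(H, P) = -4*P (R(H, P) = P - 5*P = -4*P)
f(s) = 2*s
X(Y) = -8*Y**2 (X(Y) = (2*(-4*Y))*Y = (-8*Y)*Y = -8*Y**2)
(-5 + (X(0)/16 - 10/(-29)))*(-44) = (-5 + (-8*0**2/16 - 10/(-29)))*(-44) = (-5 + (-8*0*(1/16) - 10*(-1/29)))*(-44) = (-5 + (0*(1/16) + 10/29))*(-44) = (-5 + (0 + 10/29))*(-44) = (-5 + 10/29)*(-44) = -135/29*(-44) = 5940/29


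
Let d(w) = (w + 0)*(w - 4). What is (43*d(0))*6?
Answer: 0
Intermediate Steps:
d(w) = w*(-4 + w)
(43*d(0))*6 = (43*(0*(-4 + 0)))*6 = (43*(0*(-4)))*6 = (43*0)*6 = 0*6 = 0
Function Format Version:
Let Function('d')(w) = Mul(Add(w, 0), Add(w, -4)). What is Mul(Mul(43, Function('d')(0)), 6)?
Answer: 0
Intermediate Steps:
Function('d')(w) = Mul(w, Add(-4, w))
Mul(Mul(43, Function('d')(0)), 6) = Mul(Mul(43, Mul(0, Add(-4, 0))), 6) = Mul(Mul(43, Mul(0, -4)), 6) = Mul(Mul(43, 0), 6) = Mul(0, 6) = 0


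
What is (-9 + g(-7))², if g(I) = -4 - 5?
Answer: 324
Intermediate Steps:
g(I) = -9
(-9 + g(-7))² = (-9 - 9)² = (-18)² = 324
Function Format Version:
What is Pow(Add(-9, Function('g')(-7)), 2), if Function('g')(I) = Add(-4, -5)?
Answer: 324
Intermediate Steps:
Function('g')(I) = -9
Pow(Add(-9, Function('g')(-7)), 2) = Pow(Add(-9, -9), 2) = Pow(-18, 2) = 324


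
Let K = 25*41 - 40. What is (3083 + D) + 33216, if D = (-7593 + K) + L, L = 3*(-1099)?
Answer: 26394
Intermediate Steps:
L = -3297
K = 985 (K = 1025 - 40 = 985)
D = -9905 (D = (-7593 + 985) - 3297 = -6608 - 3297 = -9905)
(3083 + D) + 33216 = (3083 - 9905) + 33216 = -6822 + 33216 = 26394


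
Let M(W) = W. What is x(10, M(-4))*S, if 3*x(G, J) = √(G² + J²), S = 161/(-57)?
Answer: -322*√29/171 ≈ -10.140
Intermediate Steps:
S = -161/57 (S = 161*(-1/57) = -161/57 ≈ -2.8246)
x(G, J) = √(G² + J²)/3
x(10, M(-4))*S = (√(10² + (-4)²)/3)*(-161/57) = (√(100 + 16)/3)*(-161/57) = (√116/3)*(-161/57) = ((2*√29)/3)*(-161/57) = (2*√29/3)*(-161/57) = -322*√29/171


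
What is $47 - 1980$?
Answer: $-1933$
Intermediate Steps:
$47 - 1980 = -1933$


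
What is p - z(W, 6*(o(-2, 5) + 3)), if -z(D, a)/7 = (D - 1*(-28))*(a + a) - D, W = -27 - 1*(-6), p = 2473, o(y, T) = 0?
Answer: 4384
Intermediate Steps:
W = -21 (W = -27 + 6 = -21)
z(D, a) = 7*D - 14*a*(28 + D) (z(D, a) = -7*((D - 1*(-28))*(a + a) - D) = -7*((D + 28)*(2*a) - D) = -7*((28 + D)*(2*a) - D) = -7*(2*a*(28 + D) - D) = -7*(-D + 2*a*(28 + D)) = 7*D - 14*a*(28 + D))
p - z(W, 6*(o(-2, 5) + 3)) = 2473 - (-2352*(0 + 3) + 7*(-21) - 14*(-21)*6*(0 + 3)) = 2473 - (-2352*3 - 147 - 14*(-21)*6*3) = 2473 - (-392*18 - 147 - 14*(-21)*18) = 2473 - (-7056 - 147 + 5292) = 2473 - 1*(-1911) = 2473 + 1911 = 4384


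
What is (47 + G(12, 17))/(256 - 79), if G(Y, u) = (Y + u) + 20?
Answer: 32/59 ≈ 0.54237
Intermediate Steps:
G(Y, u) = 20 + Y + u
(47 + G(12, 17))/(256 - 79) = (47 + (20 + 12 + 17))/(256 - 79) = (47 + 49)/177 = 96*(1/177) = 32/59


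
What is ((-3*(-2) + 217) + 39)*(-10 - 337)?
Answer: -90914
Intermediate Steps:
((-3*(-2) + 217) + 39)*(-10 - 337) = ((6 + 217) + 39)*(-347) = (223 + 39)*(-347) = 262*(-347) = -90914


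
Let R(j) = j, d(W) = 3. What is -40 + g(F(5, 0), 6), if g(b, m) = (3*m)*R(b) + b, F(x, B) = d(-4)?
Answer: 17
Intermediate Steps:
F(x, B) = 3
g(b, m) = b + 3*b*m (g(b, m) = (3*m)*b + b = 3*b*m + b = b + 3*b*m)
-40 + g(F(5, 0), 6) = -40 + 3*(1 + 3*6) = -40 + 3*(1 + 18) = -40 + 3*19 = -40 + 57 = 17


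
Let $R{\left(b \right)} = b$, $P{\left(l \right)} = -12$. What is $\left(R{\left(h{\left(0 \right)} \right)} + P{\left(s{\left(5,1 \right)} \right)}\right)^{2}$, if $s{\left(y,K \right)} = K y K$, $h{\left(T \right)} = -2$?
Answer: $196$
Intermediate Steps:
$s{\left(y,K \right)} = y K^{2}$
$\left(R{\left(h{\left(0 \right)} \right)} + P{\left(s{\left(5,1 \right)} \right)}\right)^{2} = \left(-2 - 12\right)^{2} = \left(-14\right)^{2} = 196$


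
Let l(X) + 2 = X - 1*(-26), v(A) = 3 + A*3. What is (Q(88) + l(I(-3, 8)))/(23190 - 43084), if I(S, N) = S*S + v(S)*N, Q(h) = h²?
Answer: -7729/19894 ≈ -0.38851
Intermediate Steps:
v(A) = 3 + 3*A
I(S, N) = S² + N*(3 + 3*S) (I(S, N) = S*S + (3 + 3*S)*N = S² + N*(3 + 3*S))
l(X) = 24 + X (l(X) = -2 + (X - 1*(-26)) = -2 + (X + 26) = -2 + (26 + X) = 24 + X)
(Q(88) + l(I(-3, 8)))/(23190 - 43084) = (88² + (24 + ((-3)² + 3*8*(1 - 3))))/(23190 - 43084) = (7744 + (24 + (9 + 3*8*(-2))))/(-19894) = (7744 + (24 + (9 - 48)))*(-1/19894) = (7744 + (24 - 39))*(-1/19894) = (7744 - 15)*(-1/19894) = 7729*(-1/19894) = -7729/19894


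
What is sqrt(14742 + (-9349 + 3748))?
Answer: sqrt(9141) ≈ 95.609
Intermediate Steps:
sqrt(14742 + (-9349 + 3748)) = sqrt(14742 - 5601) = sqrt(9141)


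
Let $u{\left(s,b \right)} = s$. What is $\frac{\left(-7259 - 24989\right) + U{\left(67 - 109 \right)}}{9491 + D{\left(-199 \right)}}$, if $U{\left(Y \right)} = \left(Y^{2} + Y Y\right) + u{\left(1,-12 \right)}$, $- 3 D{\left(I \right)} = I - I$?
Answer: $- \frac{28719}{9491} \approx -3.0259$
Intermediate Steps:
$D{\left(I \right)} = 0$ ($D{\left(I \right)} = - \frac{I - I}{3} = \left(- \frac{1}{3}\right) 0 = 0$)
$U{\left(Y \right)} = 1 + 2 Y^{2}$ ($U{\left(Y \right)} = \left(Y^{2} + Y Y\right) + 1 = \left(Y^{2} + Y^{2}\right) + 1 = 2 Y^{2} + 1 = 1 + 2 Y^{2}$)
$\frac{\left(-7259 - 24989\right) + U{\left(67 - 109 \right)}}{9491 + D{\left(-199 \right)}} = \frac{\left(-7259 - 24989\right) + \left(1 + 2 \left(67 - 109\right)^{2}\right)}{9491 + 0} = \frac{-32248 + \left(1 + 2 \left(-42\right)^{2}\right)}{9491} = \left(-32248 + \left(1 + 2 \cdot 1764\right)\right) \frac{1}{9491} = \left(-32248 + \left(1 + 3528\right)\right) \frac{1}{9491} = \left(-32248 + 3529\right) \frac{1}{9491} = \left(-28719\right) \frac{1}{9491} = - \frac{28719}{9491}$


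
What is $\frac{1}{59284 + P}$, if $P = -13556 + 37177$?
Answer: $\frac{1}{82905} \approx 1.2062 \cdot 10^{-5}$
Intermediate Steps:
$P = 23621$
$\frac{1}{59284 + P} = \frac{1}{59284 + 23621} = \frac{1}{82905}$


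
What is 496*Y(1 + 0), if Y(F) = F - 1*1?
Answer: 0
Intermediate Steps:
Y(F) = -1 + F (Y(F) = F - 1 = -1 + F)
496*Y(1 + 0) = 496*(-1 + (1 + 0)) = 496*(-1 + 1) = 496*0 = 0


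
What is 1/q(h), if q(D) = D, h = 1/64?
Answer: 64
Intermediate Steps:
h = 1/64 ≈ 0.015625
1/q(h) = 1/(1/64) = 64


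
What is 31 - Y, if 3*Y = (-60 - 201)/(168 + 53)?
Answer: 6938/221 ≈ 31.394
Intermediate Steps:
Y = -87/221 (Y = ((-60 - 201)/(168 + 53))/3 = (-261/221)/3 = (-261*1/221)/3 = (⅓)*(-261/221) = -87/221 ≈ -0.39367)
31 - Y = 31 - 1*(-87/221) = 31 + 87/221 = 6938/221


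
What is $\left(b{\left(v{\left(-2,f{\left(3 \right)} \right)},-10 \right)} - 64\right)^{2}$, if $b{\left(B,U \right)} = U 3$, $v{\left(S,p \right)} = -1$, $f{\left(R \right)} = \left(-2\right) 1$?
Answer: $8836$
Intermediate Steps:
$f{\left(R \right)} = -2$
$b{\left(B,U \right)} = 3 U$
$\left(b{\left(v{\left(-2,f{\left(3 \right)} \right)},-10 \right)} - 64\right)^{2} = \left(3 \left(-10\right) - 64\right)^{2} = \left(-30 - 64\right)^{2} = \left(-94\right)^{2} = 8836$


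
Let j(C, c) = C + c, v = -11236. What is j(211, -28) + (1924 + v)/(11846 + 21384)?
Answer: 3035889/16615 ≈ 182.72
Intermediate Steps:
j(211, -28) + (1924 + v)/(11846 + 21384) = (211 - 28) + (1924 - 11236)/(11846 + 21384) = 183 - 9312/33230 = 183 - 9312*1/33230 = 183 - 4656/16615 = 3035889/16615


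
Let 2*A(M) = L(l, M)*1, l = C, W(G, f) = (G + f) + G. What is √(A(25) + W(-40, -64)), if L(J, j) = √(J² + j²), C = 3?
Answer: √(-576 + 2*√634)/2 ≈ 11.463*I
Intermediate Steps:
W(G, f) = f + 2*G
l = 3
A(M) = √(9 + M²)/2 (A(M) = (√(3² + M²)*1)/2 = (√(9 + M²)*1)/2 = √(9 + M²)/2)
√(A(25) + W(-40, -64)) = √(√(9 + 25²)/2 + (-64 + 2*(-40))) = √(√(9 + 625)/2 + (-64 - 80)) = √(√634/2 - 144) = √(-144 + √634/2)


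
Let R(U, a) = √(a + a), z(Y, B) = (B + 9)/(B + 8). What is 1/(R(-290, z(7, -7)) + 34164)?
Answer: 1/34166 ≈ 2.9269e-5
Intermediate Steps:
z(Y, B) = (9 + B)/(8 + B)
R(U, a) = √2*√a (R(U, a) = √(2*a) = √2*√a)
1/(R(-290, z(7, -7)) + 34164) = 1/(√2*√((9 - 7)/(8 - 7)) + 34164) = 1/(√2*√(2/1) + 34164) = 1/(√2*√(1*2) + 34164) = 1/(√2*√2 + 34164) = 1/(2 + 34164) = 1/34166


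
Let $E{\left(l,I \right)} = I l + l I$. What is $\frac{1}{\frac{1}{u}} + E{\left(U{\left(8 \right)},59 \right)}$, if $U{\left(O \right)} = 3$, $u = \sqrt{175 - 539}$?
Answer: $354 + 2 i \sqrt{91} \approx 354.0 + 19.079 i$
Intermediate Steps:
$u = 2 i \sqrt{91}$ ($u = \sqrt{-364} = 2 i \sqrt{91} \approx 19.079 i$)
$E{\left(l,I \right)} = 2 I l$ ($E{\left(l,I \right)} = I l + I l = 2 I l$)
$\frac{1}{\frac{1}{u}} + E{\left(U{\left(8 \right)},59 \right)} = \frac{1}{\frac{1}{2 i \sqrt{91}}} + 2 \cdot 59 \cdot 3 = \frac{1}{\left(- \frac{1}{182}\right) i \sqrt{91}} + 354 = 2 i \sqrt{91} + 354 = 354 + 2 i \sqrt{91}$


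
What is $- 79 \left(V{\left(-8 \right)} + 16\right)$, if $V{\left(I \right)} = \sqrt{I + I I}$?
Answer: $-1264 - 158 \sqrt{14} \approx -1855.2$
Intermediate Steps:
$V{\left(I \right)} = \sqrt{I + I^{2}}$
$- 79 \left(V{\left(-8 \right)} + 16\right) = - 79 \left(\sqrt{- 8 \left(1 - 8\right)} + 16\right) = - 79 \left(\sqrt{\left(-8\right) \left(-7\right)} + 16\right) = - 79 \left(\sqrt{56} + 16\right) = - 79 \left(2 \sqrt{14} + 16\right) = - 79 \left(16 + 2 \sqrt{14}\right) = -1264 - 158 \sqrt{14}$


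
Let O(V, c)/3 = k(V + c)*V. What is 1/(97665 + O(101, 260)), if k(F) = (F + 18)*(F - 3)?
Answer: 1/41209311 ≈ 2.4266e-8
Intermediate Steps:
k(F) = (-3 + F)*(18 + F) (k(F) = (18 + F)*(-3 + F) = (-3 + F)*(18 + F))
O(V, c) = 3*V*(-54 + (V + c)**2 + 15*V + 15*c) (O(V, c) = 3*((-54 + (V + c)**2 + 15*(V + c))*V) = 3*((-54 + (V + c)**2 + (15*V + 15*c))*V) = 3*((-54 + (V + c)**2 + 15*V + 15*c)*V) = 3*(V*(-54 + (V + c)**2 + 15*V + 15*c)) = 3*V*(-54 + (V + c)**2 + 15*V + 15*c))
1/(97665 + O(101, 260)) = 1/(97665 + 3*101*(-54 + (101 + 260)**2 + 15*101 + 15*260)) = 1/(97665 + 3*101*(-54 + 361**2 + 1515 + 3900)) = 1/(97665 + 3*101*(-54 + 130321 + 1515 + 3900)) = 1/(97665 + 3*101*135682) = 1/(97665 + 41111646) = 1/41209311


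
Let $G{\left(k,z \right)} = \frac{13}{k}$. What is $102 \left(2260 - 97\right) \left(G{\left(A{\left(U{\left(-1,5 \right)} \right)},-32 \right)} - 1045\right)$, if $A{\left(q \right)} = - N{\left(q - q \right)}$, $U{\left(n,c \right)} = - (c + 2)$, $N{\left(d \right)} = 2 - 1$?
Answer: $-233422308$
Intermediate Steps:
$N{\left(d \right)} = 1$ ($N{\left(d \right)} = 2 - 1 = 1$)
$U{\left(n,c \right)} = -2 - c$ ($U{\left(n,c \right)} = - (2 + c) = -2 - c$)
$A{\left(q \right)} = -1$ ($A{\left(q \right)} = \left(-1\right) 1 = -1$)
$102 \left(2260 - 97\right) \left(G{\left(A{\left(U{\left(-1,5 \right)} \right)},-32 \right)} - 1045\right) = 102 \left(2260 - 97\right) \left(\frac{13}{-1} - 1045\right) = 102 \cdot 2163 \left(13 \left(-1\right) - 1045\right) = 102 \cdot 2163 \left(-13 - 1045\right) = 102 \cdot 2163 \left(-1058\right) = 102 \left(-2288454\right) = -233422308$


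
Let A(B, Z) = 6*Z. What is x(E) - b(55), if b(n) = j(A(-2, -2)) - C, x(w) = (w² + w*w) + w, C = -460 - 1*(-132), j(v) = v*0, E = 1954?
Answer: 7637858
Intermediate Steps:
j(v) = 0
C = -328 (C = -460 + 132 = -328)
x(w) = w + 2*w² (x(w) = (w² + w²) + w = 2*w² + w = w + 2*w²)
b(n) = 328 (b(n) = 0 - 1*(-328) = 0 + 328 = 328)
x(E) - b(55) = 1954*(1 + 2*1954) - 1*328 = 1954*(1 + 3908) - 328 = 1954*3909 - 328 = 7638186 - 328 = 7637858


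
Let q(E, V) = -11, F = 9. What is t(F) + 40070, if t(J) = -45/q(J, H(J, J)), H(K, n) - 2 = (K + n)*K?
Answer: 440815/11 ≈ 40074.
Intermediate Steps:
H(K, n) = 2 + K*(K + n) (H(K, n) = 2 + (K + n)*K = 2 + K*(K + n))
t(J) = 45/11 (t(J) = -45/(-11) = -45*(-1/11) = 45/11)
t(F) + 40070 = 45/11 + 40070 = 440815/11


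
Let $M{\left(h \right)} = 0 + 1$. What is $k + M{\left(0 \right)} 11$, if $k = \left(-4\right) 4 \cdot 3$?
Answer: $-37$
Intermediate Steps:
$M{\left(h \right)} = 1$
$k = -48$ ($k = \left(-16\right) 3 = -48$)
$k + M{\left(0 \right)} 11 = -48 + 1 \cdot 11 = -48 + 11 = -37$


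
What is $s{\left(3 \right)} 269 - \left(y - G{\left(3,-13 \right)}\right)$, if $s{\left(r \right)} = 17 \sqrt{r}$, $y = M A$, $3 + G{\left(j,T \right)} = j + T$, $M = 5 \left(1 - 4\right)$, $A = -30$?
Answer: $-463 + 4573 \sqrt{3} \approx 7457.7$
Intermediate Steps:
$M = -15$ ($M = 5 \left(-3\right) = -15$)
$G{\left(j,T \right)} = -3 + T + j$ ($G{\left(j,T \right)} = -3 + \left(j + T\right) = -3 + \left(T + j\right) = -3 + T + j$)
$y = 450$ ($y = \left(-15\right) \left(-30\right) = 450$)
$s{\left(3 \right)} 269 - \left(y - G{\left(3,-13 \right)}\right) = 17 \sqrt{3} \cdot 269 - 463 = 4573 \sqrt{3} - 463 = -463 + 4573 \sqrt{3}$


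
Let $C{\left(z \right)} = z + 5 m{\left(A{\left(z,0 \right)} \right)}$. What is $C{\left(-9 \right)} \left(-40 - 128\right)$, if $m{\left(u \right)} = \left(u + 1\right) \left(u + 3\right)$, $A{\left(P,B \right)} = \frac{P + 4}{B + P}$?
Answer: $- \frac{84616}{27} \approx -3133.9$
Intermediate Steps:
$A{\left(P,B \right)} = \frac{4 + P}{B + P}$
$m{\left(u \right)} = \left(1 + u\right) \left(3 + u\right)$
$C{\left(z \right)} = 15 + z + \frac{5 \left(4 + z\right)^{2}}{z^{2}} + \frac{20 \left(4 + z\right)}{z}$ ($C{\left(z \right)} = z + 5 \left(3 + \left(\frac{4 + z}{0 + z}\right)^{2} + 4 \frac{4 + z}{0 + z}\right) = z + 5 \left(3 + \left(\frac{4 + z}{z}\right)^{2} + 4 \frac{4 + z}{z}\right) = z + 5 \left(3 + \frac{\left(4 + z\right)^{2}}{z^{2}} + \frac{4 \left(4 + z\right)}{z}\right) = z + \left(15 + \frac{5 \left(4 + z\right)^{2}}{z^{2}} + \frac{20 \left(4 + z\right)}{z}\right) = 15 + z + \frac{5 \left(4 + z\right)^{2}}{z^{2}} + \frac{20 \left(4 + z\right)}{z}$)
$C{\left(-9 \right)} \left(-40 - 128\right) = \left(40 - 9 + \frac{80}{81} + \frac{120}{-9}\right) \left(-40 - 128\right) = \left(40 - 9 + 80 \cdot \frac{1}{81} + 120 \left(- \frac{1}{9}\right)\right) \left(-168\right) = \left(40 - 9 + \frac{80}{81} - \frac{40}{3}\right) \left(-168\right) = \frac{1511}{81} \left(-168\right) = - \frac{84616}{27}$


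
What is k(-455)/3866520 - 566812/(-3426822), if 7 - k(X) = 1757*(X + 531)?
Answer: 8257254889/63094646664 ≈ 0.13087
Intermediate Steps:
k(X) = -932960 - 1757*X (k(X) = 7 - 1757*(X + 531) = 7 - 1757*(531 + X) = 7 - (932967 + 1757*X) = 7 + (-932967 - 1757*X) = -932960 - 1757*X)
k(-455)/3866520 - 566812/(-3426822) = (-932960 - 1757*(-455))/3866520 - 566812/(-3426822) = (-932960 + 799435)*(1/3866520) - 566812*(-1/3426822) = -133525*1/3866520 + 283406/1713411 = -3815/110472 + 283406/1713411 = 8257254889/63094646664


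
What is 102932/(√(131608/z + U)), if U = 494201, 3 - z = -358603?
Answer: 102932*√15888359371228221/88611787707 ≈ 146.42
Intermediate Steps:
z = 358606 (z = 3 - 1*(-358603) = 3 + 358603 = 358606)
102932/(√(131608/z + U)) = 102932/(√(131608/358606 + 494201)) = 102932/(√(131608*(1/358606) + 494201)) = 102932/(√(65804/179303 + 494201)) = 102932/(√(88611787707/179303)) = 102932/((√15888359371228221/179303)) = 102932*(√15888359371228221/88611787707) = 102932*√15888359371228221/88611787707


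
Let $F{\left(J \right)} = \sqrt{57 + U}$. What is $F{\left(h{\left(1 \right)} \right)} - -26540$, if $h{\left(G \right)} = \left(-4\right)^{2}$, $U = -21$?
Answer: $26546$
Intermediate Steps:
$h{\left(G \right)} = 16$
$F{\left(J \right)} = 6$ ($F{\left(J \right)} = \sqrt{57 - 21} = \sqrt{36} = 6$)
$F{\left(h{\left(1 \right)} \right)} - -26540 = 6 - -26540 = 6 + 26540 = 26546$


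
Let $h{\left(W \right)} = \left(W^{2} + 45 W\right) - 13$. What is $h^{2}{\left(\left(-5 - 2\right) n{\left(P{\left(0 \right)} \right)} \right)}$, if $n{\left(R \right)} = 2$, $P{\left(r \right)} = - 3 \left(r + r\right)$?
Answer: $199809$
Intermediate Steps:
$P{\left(r \right)} = - 6 r$ ($P{\left(r \right)} = - 3 \cdot 2 r = - 6 r$)
$h{\left(W \right)} = -13 + W^{2} + 45 W$
$h^{2}{\left(\left(-5 - 2\right) n{\left(P{\left(0 \right)} \right)} \right)} = \left(-13 + \left(\left(-5 - 2\right) 2\right)^{2} + 45 \left(-5 - 2\right) 2\right)^{2} = \left(-13 + \left(\left(-7\right) 2\right)^{2} + 45 \left(\left(-7\right) 2\right)\right)^{2} = \left(-13 + \left(-14\right)^{2} + 45 \left(-14\right)\right)^{2} = \left(-13 + 196 - 630\right)^{2} = \left(-447\right)^{2} = 199809$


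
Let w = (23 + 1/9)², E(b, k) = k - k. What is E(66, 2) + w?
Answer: 43264/81 ≈ 534.12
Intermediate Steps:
E(b, k) = 0
w = 43264/81 (w = (23 + ⅑)² = (208/9)² = 43264/81 ≈ 534.12)
E(66, 2) + w = 0 + 43264/81 = 43264/81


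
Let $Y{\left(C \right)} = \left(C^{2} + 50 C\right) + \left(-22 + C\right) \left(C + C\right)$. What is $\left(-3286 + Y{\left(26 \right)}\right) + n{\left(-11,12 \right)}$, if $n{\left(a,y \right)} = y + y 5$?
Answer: $-1030$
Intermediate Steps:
$n{\left(a,y \right)} = 6 y$ ($n{\left(a,y \right)} = y + 5 y = 6 y$)
$Y{\left(C \right)} = C^{2} + 50 C + 2 C \left(-22 + C\right)$ ($Y{\left(C \right)} = \left(C^{2} + 50 C\right) + \left(-22 + C\right) 2 C = \left(C^{2} + 50 C\right) + 2 C \left(-22 + C\right) = C^{2} + 50 C + 2 C \left(-22 + C\right)$)
$\left(-3286 + Y{\left(26 \right)}\right) + n{\left(-11,12 \right)} = \left(-3286 + 3 \cdot 26 \left(2 + 26\right)\right) + 6 \cdot 12 = \left(-3286 + 3 \cdot 26 \cdot 28\right) + 72 = \left(-3286 + 2184\right) + 72 = -1102 + 72 = -1030$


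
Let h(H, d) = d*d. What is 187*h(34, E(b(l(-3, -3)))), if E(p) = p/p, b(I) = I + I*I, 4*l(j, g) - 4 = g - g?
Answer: 187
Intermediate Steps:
l(j, g) = 1 (l(j, g) = 1 + (g - g)/4 = 1 + (¼)*0 = 1 + 0 = 1)
b(I) = I + I²
E(p) = 1
h(H, d) = d²
187*h(34, E(b(l(-3, -3)))) = 187*1² = 187*1 = 187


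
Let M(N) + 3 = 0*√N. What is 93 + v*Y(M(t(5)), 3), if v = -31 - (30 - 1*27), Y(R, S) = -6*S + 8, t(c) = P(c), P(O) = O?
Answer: 433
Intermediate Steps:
t(c) = c
M(N) = -3 (M(N) = -3 + 0*√N = -3 + 0 = -3)
Y(R, S) = 8 - 6*S
v = -34 (v = -31 - (30 - 27) = -31 - 1*3 = -31 - 3 = -34)
93 + v*Y(M(t(5)), 3) = 93 - 34*(8 - 6*3) = 93 - 34*(8 - 18) = 93 - 34*(-10) = 93 + 340 = 433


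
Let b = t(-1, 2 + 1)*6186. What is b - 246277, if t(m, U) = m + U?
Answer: -233905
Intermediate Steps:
t(m, U) = U + m
b = 12372 (b = ((2 + 1) - 1)*6186 = (3 - 1)*6186 = 2*6186 = 12372)
b - 246277 = 12372 - 246277 = -233905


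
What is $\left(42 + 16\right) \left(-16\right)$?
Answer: $-928$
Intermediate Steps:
$\left(42 + 16\right) \left(-16\right) = 58 \left(-16\right) = -928$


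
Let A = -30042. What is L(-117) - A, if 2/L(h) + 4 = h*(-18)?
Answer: 31574143/1051 ≈ 30042.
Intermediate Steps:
L(h) = 2/(-4 - 18*h) (L(h) = 2/(-4 + h*(-18)) = 2/(-4 - 18*h))
L(-117) - A = -1/(2 + 9*(-117)) - 1*(-30042) = -1/(2 - 1053) + 30042 = -1/(-1051) + 30042 = -1*(-1/1051) + 30042 = 1/1051 + 30042 = 31574143/1051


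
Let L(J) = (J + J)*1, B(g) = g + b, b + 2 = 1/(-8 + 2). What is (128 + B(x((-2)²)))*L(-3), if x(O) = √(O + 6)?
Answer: -755 - 6*√10 ≈ -773.97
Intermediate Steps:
x(O) = √(6 + O)
b = -13/6 (b = -2 + 1/(-8 + 2) = -2 + 1/(-6) = -2 - ⅙ = -13/6 ≈ -2.1667)
B(g) = -13/6 + g (B(g) = g - 13/6 = -13/6 + g)
L(J) = 2*J (L(J) = (2*J)*1 = 2*J)
(128 + B(x((-2)²)))*L(-3) = (128 + (-13/6 + √(6 + (-2)²)))*(2*(-3)) = (128 + (-13/6 + √(6 + 4)))*(-6) = (128 + (-13/6 + √10))*(-6) = (755/6 + √10)*(-6) = -755 - 6*√10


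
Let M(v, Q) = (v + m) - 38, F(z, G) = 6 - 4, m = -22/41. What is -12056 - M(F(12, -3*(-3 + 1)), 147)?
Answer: -492798/41 ≈ -12019.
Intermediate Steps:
m = -22/41 (m = -22*1/41 = -22/41 ≈ -0.53658)
F(z, G) = 2
M(v, Q) = -1580/41 + v (M(v, Q) = (v - 22/41) - 38 = (-22/41 + v) - 38 = -1580/41 + v)
-12056 - M(F(12, -3*(-3 + 1)), 147) = -12056 - (-1580/41 + 2) = -12056 - 1*(-1498/41) = -12056 + 1498/41 = -492798/41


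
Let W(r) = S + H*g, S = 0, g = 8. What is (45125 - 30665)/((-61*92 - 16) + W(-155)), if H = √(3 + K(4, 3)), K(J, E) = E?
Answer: -339087/131975 - 482*√6/131975 ≈ -2.5783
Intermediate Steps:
H = √6 (H = √(3 + 3) = √6 ≈ 2.4495)
W(r) = 8*√6 (W(r) = 0 + √6*8 = 0 + 8*√6 = 8*√6)
(45125 - 30665)/((-61*92 - 16) + W(-155)) = (45125 - 30665)/((-61*92 - 16) + 8*√6) = 14460/((-5612 - 16) + 8*√6) = 14460/(-5628 + 8*√6)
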